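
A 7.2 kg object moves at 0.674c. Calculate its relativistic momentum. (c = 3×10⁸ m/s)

γ = 1/√(1 - 0.674²) = 1.354
v = 0.674 × 3×10⁸ = 2.022×10⁸ m/s
p = γmv = 1.354 × 7.2 × 2.022×10⁸ = 1.971×10⁹ kg·m/s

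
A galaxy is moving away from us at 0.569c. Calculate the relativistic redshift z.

β = 0.569
(1+β)/(1-β) = 1.569/0.431 = 3.640
√(3.640) = 1.908
z = 1.908 - 1 = 0.9080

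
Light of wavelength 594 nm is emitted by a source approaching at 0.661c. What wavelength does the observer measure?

β = 0.661
Wavelength Doppler factor = √(0.339/1.661) = √(0.204094) = 0.4517676
λ_obs = 594 × 0.4517676 = 268.3 nm (blueshift)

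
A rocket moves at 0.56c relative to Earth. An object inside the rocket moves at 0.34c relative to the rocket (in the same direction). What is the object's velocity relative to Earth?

u = (u' + v)/(1 + u'v/c²)
Numerator: 0.34 + 0.56 = 0.9
Denominator: 1 + 0.1904 = 1.1904
u = 0.9/1.1904 = 0.7560c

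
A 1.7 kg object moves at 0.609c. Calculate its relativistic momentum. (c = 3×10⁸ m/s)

γ = 1/√(1 - 0.609²) = 1.2608
v = 0.609 × 3×10⁸ = 1.827×10⁸ m/s
p = γmv = 1.2608 × 1.7 × 1.827×10⁸ = 3.916×10⁸ kg·m/s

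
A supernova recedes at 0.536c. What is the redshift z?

β = 0.536
(1+β)/(1-β) = 1.536/0.464 = 3.3103
√(3.3103) = 1.8194
z = 1.8194 - 1 = 0.8194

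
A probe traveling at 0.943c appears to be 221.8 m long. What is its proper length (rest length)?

Contracted length L = 221.8 m
γ = 1/√(1 - 0.943²) = 3.005
L₀ = γL = 3.005 × 221.8 = 666.5 m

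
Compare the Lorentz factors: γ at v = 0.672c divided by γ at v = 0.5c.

γ₁ = 1/√(1 - 0.672²) = 1.350
γ₂ = 1/√(1 - 0.5²) = 1.155
γ₁/γ₂ = 1.350/1.155 = 1.169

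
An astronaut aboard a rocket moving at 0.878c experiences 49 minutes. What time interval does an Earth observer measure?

Proper time Δt₀ = 49 minutes
γ = 1/√(1 - 0.878²) = 2.089
Δt = γΔt₀ = 2.089 × 49 = 102.4 minutes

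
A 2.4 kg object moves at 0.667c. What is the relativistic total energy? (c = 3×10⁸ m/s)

γ = 1/√(1 - 0.667²) = 1.342
mc² = 2.4 × (3×10⁸)² = 2.160×10¹⁷ J
E = γmc² = 1.342 × 2.160×10¹⁷ = 2.899×10¹⁷ J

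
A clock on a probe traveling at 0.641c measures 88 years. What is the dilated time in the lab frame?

Proper time Δt₀ = 88 years
γ = 1/√(1 - 0.641²) = 1.303
Δt = γΔt₀ = 1.303 × 88 = 114.7 years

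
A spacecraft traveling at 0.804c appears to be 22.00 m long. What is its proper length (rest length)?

Contracted length L = 22.00 m
γ = 1/√(1 - 0.804²) = 1.682
L₀ = γL = 1.682 × 22.00 = 37.00 m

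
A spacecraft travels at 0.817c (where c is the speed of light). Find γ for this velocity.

v/c = 0.817, so (v/c)² = 0.667489
1 - (v/c)² = 0.332511
γ = 1/√(0.332511) = 1.734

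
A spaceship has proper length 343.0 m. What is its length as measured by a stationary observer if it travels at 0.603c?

Proper length L₀ = 343.0 m
γ = 1/√(1 - 0.603²) = 1.2535
L = L₀/γ = 343.0/1.2535 = 273.6 m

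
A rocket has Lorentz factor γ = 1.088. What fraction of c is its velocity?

From γ = 1/√(1 - v²/c²):
1/γ² = 1/1.088² = 0.8448
v²/c² = 1 - 0.8448 = 0.1552
v/c = √(0.1552) = 0.3940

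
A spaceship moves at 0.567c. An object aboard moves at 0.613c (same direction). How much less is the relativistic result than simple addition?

Classical: u' + v = 0.613 + 0.567 = 1.18c
Relativistic: u = (0.613 + 0.567)/(1 + 0.347571) = 1.18/1.347571 = 0.8756c
Difference: 1.18 - 0.8756 = 0.3044c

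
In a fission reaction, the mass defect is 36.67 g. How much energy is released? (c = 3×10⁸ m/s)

Convert mass defect: Δm = 36.67 g = 0.03667 kg
E = Δm·c² = 0.03667 × (3×10⁸)²
= 0.03667 × 9×10¹⁶ = 3.300×10¹⁵ J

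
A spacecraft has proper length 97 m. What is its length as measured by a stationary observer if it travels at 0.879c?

Proper length L₀ = 97 m
γ = 1/√(1 - 0.879²) = 2.0972
L = L₀/γ = 97/2.0972 = 46.25 m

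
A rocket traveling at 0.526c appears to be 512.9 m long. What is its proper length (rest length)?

Contracted length L = 512.9 m
γ = 1/√(1 - 0.526²) = 1.1758
L₀ = γL = 1.1758 × 512.9 = 603.1 m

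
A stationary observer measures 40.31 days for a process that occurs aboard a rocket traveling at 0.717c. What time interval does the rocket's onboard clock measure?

Dilated time Δt = 40.31 days
γ = 1/√(1 - 0.717²) = 1.4346
Δt₀ = Δt/γ = 40.31/1.4346 = 28.10 days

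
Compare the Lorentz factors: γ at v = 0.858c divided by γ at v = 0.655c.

γ₁ = 1/√(1 - 0.858²) = 1.9469
γ₂ = 1/√(1 - 0.655²) = 1.3234
γ₁/γ₂ = 1.9469/1.3234 = 1.471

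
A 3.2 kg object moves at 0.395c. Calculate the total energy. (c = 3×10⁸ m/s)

γ = 1/√(1 - 0.395²) = 1.0885
mc² = 3.2 × (3×10⁸)² = 2.880×10¹⁷ J
E = γmc² = 1.0885 × 2.880×10¹⁷ = 3.135×10¹⁷ J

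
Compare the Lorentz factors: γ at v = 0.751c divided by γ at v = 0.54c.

γ₁ = 1/√(1 - 0.751²) = 1.5145
γ₂ = 1/√(1 - 0.54²) = 1.1881
γ₁/γ₂ = 1.5145/1.1881 = 1.275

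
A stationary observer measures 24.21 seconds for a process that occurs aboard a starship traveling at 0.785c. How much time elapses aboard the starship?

Dilated time Δt = 24.21 seconds
γ = 1/√(1 - 0.785²) = 1.614
Δt₀ = Δt/γ = 24.21/1.614 = 15.00 seconds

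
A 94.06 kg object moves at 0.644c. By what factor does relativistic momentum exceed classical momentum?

p_rel = γmv, p_class = mv
Ratio = γ = 1/√(1 - 0.644²) = 1.307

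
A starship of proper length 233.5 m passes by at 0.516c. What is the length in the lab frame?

Proper length L₀ = 233.5 m
γ = 1/√(1 - 0.516²) = 1.1674
L = L₀/γ = 233.5/1.1674 = 200.0 m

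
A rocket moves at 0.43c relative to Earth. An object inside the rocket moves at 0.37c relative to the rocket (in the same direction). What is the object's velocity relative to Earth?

u = (u' + v)/(1 + u'v/c²)
Numerator: 0.37 + 0.43 = 0.8
Denominator: 1 + 0.1591 = 1.1591
u = 0.8/1.1591 = 0.6902c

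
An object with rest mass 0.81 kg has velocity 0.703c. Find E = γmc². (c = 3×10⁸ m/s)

γ = 1/√(1 - 0.703²) = 1.406
mc² = 0.81 × (3×10⁸)² = 7.290×10¹⁶ J
E = γmc² = 1.406 × 7.290×10¹⁶ = 1.025×10¹⁷ J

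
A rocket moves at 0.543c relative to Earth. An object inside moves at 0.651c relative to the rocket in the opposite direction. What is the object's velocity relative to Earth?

Object's velocity in rocket frame is u' = -0.651c
u = (u' + v)/(1 + u'v/c²) = (v - 0.651)/(1 - 0.651·v/c²)
Numerator: 0.543 - 0.651 = -0.108
Denominator: 1 - 0.353493 = 0.646507
u = -0.108/0.646507 = -0.1671c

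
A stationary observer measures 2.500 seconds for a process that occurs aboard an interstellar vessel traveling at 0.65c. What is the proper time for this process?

Dilated time Δt = 2.500 seconds
γ = 1/√(1 - 0.65²) = 1.316
Δt₀ = Δt/γ = 2.500/1.316 = 1.900 seconds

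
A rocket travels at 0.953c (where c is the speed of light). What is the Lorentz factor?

v/c = 0.953, so (v/c)² = 0.908209
1 - (v/c)² = 0.091791
γ = 1/√(0.091791) = 3.301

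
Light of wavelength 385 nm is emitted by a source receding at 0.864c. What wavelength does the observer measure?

β = 0.864
Wavelength Doppler factor = √(1.864/0.136) = √(13.706) = 3.702
λ_obs = 385 × 3.702 = 1425 nm (redshift)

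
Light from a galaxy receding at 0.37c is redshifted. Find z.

β = 0.37
(1+β)/(1-β) = 1.37/0.63 = 2.1746
√(2.1746) = 1.4747
z = 1.4747 - 1 = 0.4747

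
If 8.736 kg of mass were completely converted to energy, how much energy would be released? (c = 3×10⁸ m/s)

Using E = mc²:
c² = (3×10⁸)² = 9×10¹⁶ m²/s²
E = 8.736 × 9×10¹⁶ = 7.862×10¹⁷ J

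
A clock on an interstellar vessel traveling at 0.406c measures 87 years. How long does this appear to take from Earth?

Proper time Δt₀ = 87 years
γ = 1/√(1 - 0.406²) = 1.0942
Δt = γΔt₀ = 1.0942 × 87 = 95.20 years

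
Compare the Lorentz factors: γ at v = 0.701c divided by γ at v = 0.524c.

γ₁ = 1/√(1 - 0.701²) = 1.402
γ₂ = 1/√(1 - 0.524²) = 1.174
γ₁/γ₂ = 1.402/1.174 = 1.194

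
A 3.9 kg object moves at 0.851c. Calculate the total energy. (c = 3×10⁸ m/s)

γ = 1/√(1 - 0.851²) = 1.9042
mc² = 3.9 × (3×10⁸)² = 3.510×10¹⁷ J
E = γmc² = 1.9042 × 3.510×10¹⁷ = 6.684×10¹⁷ J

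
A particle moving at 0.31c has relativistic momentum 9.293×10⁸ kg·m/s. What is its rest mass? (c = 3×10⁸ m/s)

γ = 1/√(1 - 0.31²) = 1.0518
v = 0.31 × 3×10⁸ = 9.300×10⁷ m/s
m = p/(γv) = 9.293×10⁸/(1.0518 × 9.300×10⁷) = 9.500 kg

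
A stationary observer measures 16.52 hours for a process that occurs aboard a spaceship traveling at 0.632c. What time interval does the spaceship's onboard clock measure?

Dilated time Δt = 16.52 hours
γ = 1/√(1 - 0.632²) = 1.2904
Δt₀ = Δt/γ = 16.52/1.2904 = 12.80 hours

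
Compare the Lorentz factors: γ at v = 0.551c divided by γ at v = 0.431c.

γ₁ = 1/√(1 - 0.551²) = 1.198
γ₂ = 1/√(1 - 0.431²) = 1.108
γ₁/γ₂ = 1.198/1.108 = 1.081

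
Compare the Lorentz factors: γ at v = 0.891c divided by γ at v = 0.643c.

γ₁ = 1/√(1 - 0.891²) = 2.203
γ₂ = 1/√(1 - 0.643²) = 1.306
γ₁/γ₂ = 2.203/1.306 = 1.687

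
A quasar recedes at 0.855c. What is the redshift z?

β = 0.855
(1+β)/(1-β) = 1.855/0.145 = 12.793
√(12.793) = 3.577
z = 3.577 - 1 = 2.577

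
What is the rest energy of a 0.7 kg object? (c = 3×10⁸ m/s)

c² = (3×10⁸)² = 9.000×10¹⁶ m²/s²
E₀ = mc² = 0.7 × 9.000×10¹⁶ = 6.300×10¹⁶ J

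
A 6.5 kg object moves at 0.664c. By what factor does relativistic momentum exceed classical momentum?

p_rel = γmv, p_class = mv
Ratio = γ = 1/√(1 - 0.664²) = 1.337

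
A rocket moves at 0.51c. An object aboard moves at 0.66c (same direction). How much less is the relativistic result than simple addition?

Classical: u' + v = 0.66 + 0.51 = 1.17c
Relativistic: u = (0.66 + 0.51)/(1 + 0.3366) = 1.17/1.3366 = 0.8754c
Difference: 1.17 - 0.8754 = 0.2946c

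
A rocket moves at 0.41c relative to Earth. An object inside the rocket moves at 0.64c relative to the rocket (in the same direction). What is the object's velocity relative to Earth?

u = (u' + v)/(1 + u'v/c²)
Numerator: 0.64 + 0.41 = 1.05
Denominator: 1 + 0.2624 = 1.2624
u = 1.05/1.2624 = 0.8317c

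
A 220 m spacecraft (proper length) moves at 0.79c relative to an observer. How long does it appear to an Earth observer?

Proper length L₀ = 220 m
γ = 1/√(1 - 0.79²) = 1.631
L = L₀/γ = 220/1.631 = 134.9 m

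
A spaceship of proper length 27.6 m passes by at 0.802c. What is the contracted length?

Proper length L₀ = 27.6 m
γ = 1/√(1 - 0.802²) = 1.674
L = L₀/γ = 27.6/1.674 = 16.49 m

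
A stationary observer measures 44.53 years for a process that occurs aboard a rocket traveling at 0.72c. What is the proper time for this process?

Dilated time Δt = 44.53 years
γ = 1/√(1 - 0.72²) = 1.441
Δt₀ = Δt/γ = 44.53/1.441 = 30.90 years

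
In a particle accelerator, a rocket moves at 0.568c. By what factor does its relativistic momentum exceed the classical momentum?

p_rel = γmv, p_class = mv
Ratio = γ = 1/√(1 - 0.568²)
= 1/√(0.677376) = 1.215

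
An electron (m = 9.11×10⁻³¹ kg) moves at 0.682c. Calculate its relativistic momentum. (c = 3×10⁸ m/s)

γ = 1/√(1 - 0.682²) = 1.3673
v = 0.682 × 3×10⁸ = 2.046×10⁸ m/s
p = γmv = 1.3673 × 9.11×10⁻³¹ × 2.046×10⁸ = 2.549×10⁻²² kg·m/s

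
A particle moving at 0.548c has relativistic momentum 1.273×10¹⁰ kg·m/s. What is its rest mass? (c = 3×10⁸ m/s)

γ = 1/√(1 - 0.548²) = 1.1955
v = 0.548 × 3×10⁸ = 1.644×10⁸ m/s
m = p/(γv) = 1.273×10¹⁰/(1.1955 × 1.644×10⁸) = 64.77 kg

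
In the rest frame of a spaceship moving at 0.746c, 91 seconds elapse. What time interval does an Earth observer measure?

Proper time Δt₀ = 91 seconds
γ = 1/√(1 - 0.746²) = 1.5016
Δt = γΔt₀ = 1.5016 × 91 = 136.6 seconds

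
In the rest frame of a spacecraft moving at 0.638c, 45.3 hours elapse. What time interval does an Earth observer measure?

Proper time Δt₀ = 45.3 hours
γ = 1/√(1 - 0.638²) = 1.2986
Δt = γΔt₀ = 1.2986 × 45.3 = 58.83 hours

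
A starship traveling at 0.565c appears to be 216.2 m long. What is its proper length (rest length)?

Contracted length L = 216.2 m
γ = 1/√(1 - 0.565²) = 1.212
L₀ = γL = 1.212 × 216.2 = 262.0 m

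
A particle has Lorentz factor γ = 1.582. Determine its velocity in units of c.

From γ = 1/√(1 - v²/c²):
1/γ² = 1/1.582² = 0.3996
v²/c² = 1 - 0.3996 = 0.6004
v/c = √(0.6004) = 0.7749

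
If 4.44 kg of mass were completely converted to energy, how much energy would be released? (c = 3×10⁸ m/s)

Using E = mc²:
c² = (3×10⁸)² = 9×10¹⁶ m²/s²
E = 4.44 × 9×10¹⁶ = 3.996×10¹⁷ J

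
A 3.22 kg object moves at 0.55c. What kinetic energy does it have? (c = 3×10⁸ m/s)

γ = 1/√(1 - 0.55²) = 1.19737
γ - 1 = 0.19737
KE = (γ-1)mc² = 0.19737 × 3.22 × (3×10⁸)² = 5.720×10¹⁶ J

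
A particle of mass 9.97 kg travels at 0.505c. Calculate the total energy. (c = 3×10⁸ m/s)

γ = 1/√(1 - 0.505²) = 1.159
mc² = 9.97 × (3×10⁸)² = 8.973×10¹⁷ J
E = γmc² = 1.159 × 8.973×10¹⁷ = 1.040×10¹⁸ J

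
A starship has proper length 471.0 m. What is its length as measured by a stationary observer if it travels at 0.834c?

Proper length L₀ = 471.0 m
γ = 1/√(1 - 0.834²) = 1.812
L = L₀/γ = 471.0/1.812 = 259.9 m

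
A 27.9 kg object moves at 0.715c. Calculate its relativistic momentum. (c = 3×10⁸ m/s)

γ = 1/√(1 - 0.715²) = 1.4304
v = 0.715 × 3×10⁸ = 2.145×10⁸ m/s
p = γmv = 1.4304 × 27.9 × 2.145×10⁸ = 8.560×10⁹ kg·m/s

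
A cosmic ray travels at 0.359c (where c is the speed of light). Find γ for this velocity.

v/c = 0.359, so (v/c)² = 0.128881
1 - (v/c)² = 0.871119
γ = 1/√(0.871119) = 1.071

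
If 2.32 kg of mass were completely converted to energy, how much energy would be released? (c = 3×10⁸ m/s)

Using E = mc²:
c² = (3×10⁸)² = 9×10¹⁶ m²/s²
E = 2.32 × 9×10¹⁶ = 2.088×10¹⁷ J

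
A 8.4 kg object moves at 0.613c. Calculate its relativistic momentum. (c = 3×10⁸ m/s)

γ = 1/√(1 - 0.613²) = 1.2657
v = 0.613 × 3×10⁸ = 1.839×10⁸ m/s
p = γmv = 1.2657 × 8.4 × 1.839×10⁸ = 1.955×10⁹ kg·m/s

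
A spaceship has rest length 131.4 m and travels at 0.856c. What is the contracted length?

Proper length L₀ = 131.4 m
γ = 1/√(1 - 0.856²) = 1.9343
L = L₀/γ = 131.4/1.9343 = 67.93 m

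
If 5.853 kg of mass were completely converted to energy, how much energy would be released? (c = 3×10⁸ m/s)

Using E = mc²:
c² = (3×10⁸)² = 9×10¹⁶ m²/s²
E = 5.853 × 9×10¹⁶ = 5.268×10¹⁷ J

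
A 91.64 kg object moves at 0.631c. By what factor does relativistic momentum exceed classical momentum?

p_rel = γmv, p_class = mv
Ratio = γ = 1/√(1 - 0.631²) = 1.289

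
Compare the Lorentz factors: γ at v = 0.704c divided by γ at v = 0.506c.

γ₁ = 1/√(1 - 0.704²) = 1.40805
γ₂ = 1/√(1 - 0.506²) = 1.15938
γ₁/γ₂ = 1.40805/1.15938 = 1.214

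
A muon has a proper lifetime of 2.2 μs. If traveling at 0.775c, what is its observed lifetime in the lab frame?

Proper lifetime τ₀ = 2.2 μs
γ = 1/√(1 - 0.775²) = 1.5824
τ = γτ₀ = 1.5824 × 2.2 μs = 3.481 μs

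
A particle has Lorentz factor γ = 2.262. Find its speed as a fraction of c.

From γ = 1/√(1 - v²/c²):
1/γ² = 1/2.262² = 0.1954
v²/c² = 1 - 0.1954 = 0.8046
v/c = √(0.8046) = 0.8970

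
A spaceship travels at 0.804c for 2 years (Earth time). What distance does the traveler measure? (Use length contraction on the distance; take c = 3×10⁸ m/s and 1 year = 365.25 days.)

Earth distance: d = v × t = 0.804c × 2 yr = 1.5223×10¹⁶ m
γ = 1.6817
d' = d/γ = 1.5223×10¹⁶/1.6817 = 9.052×10¹⁵ m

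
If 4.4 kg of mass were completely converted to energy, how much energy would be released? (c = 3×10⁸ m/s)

Using E = mc²:
c² = (3×10⁸)² = 9×10¹⁶ m²/s²
E = 4.4 × 9×10¹⁶ = 3.960×10¹⁷ J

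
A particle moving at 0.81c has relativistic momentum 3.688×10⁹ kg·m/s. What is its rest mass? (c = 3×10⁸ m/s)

γ = 1/√(1 - 0.81²) = 1.7052
v = 0.81 × 3×10⁸ = 2.430×10⁸ m/s
m = p/(γv) = 3.688×10⁹/(1.7052 × 2.430×10⁸) = 8.900 kg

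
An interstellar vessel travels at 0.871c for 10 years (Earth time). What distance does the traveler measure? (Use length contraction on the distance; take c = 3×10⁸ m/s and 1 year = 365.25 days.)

Earth distance: d = v × t = 0.871c × 10 yr = 8.2460×10¹⁶ m
γ = 2.0355
d' = d/γ = 8.2460×10¹⁶/2.0355 = 4.051×10¹⁶ m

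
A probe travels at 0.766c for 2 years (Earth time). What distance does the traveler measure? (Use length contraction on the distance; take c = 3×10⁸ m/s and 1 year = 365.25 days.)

Earth distance: d = v × t = 0.766c × 2 yr = 1.4504×10¹⁶ m
γ = 1.5556
d' = d/γ = 1.4504×10¹⁶/1.5556 = 9.324×10¹⁵ m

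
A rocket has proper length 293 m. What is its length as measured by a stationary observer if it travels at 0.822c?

Proper length L₀ = 293 m
γ = 1/√(1 - 0.822²) = 1.756
L = L₀/γ = 293/1.756 = 166.9 m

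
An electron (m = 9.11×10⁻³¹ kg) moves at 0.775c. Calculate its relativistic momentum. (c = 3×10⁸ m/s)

γ = 1/√(1 - 0.775²) = 1.5824
v = 0.775 × 3×10⁸ = 2.325×10⁸ m/s
p = γmv = 1.5824 × 9.11×10⁻³¹ × 2.325×10⁸ = 3.352×10⁻²² kg·m/s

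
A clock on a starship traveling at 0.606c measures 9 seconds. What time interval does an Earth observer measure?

Proper time Δt₀ = 9 seconds
γ = 1/√(1 - 0.606²) = 1.257
Δt = γΔt₀ = 1.257 × 9 = 11.31 seconds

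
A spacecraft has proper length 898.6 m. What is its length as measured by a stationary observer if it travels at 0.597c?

Proper length L₀ = 898.6 m
γ = 1/√(1 - 0.597²) = 1.2465
L = L₀/γ = 898.6/1.2465 = 720.9 m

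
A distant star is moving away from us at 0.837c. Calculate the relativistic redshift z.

β = 0.837
(1+β)/(1-β) = 1.837/0.163 = 11.27
√(11.27) = 3.357
z = 3.357 - 1 = 2.357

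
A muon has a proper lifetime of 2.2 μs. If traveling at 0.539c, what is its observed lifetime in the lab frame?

Proper lifetime τ₀ = 2.2 μs
γ = 1/√(1 - 0.539²) = 1.1872
τ = γτ₀ = 1.1872 × 2.2 μs = 2.612 μs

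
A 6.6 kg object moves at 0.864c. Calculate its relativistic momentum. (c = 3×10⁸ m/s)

γ = 1/√(1 - 0.864²) = 1.9861
v = 0.864 × 3×10⁸ = 2.592×10⁸ m/s
p = γmv = 1.9861 × 6.6 × 2.592×10⁸ = 3.398×10⁹ kg·m/s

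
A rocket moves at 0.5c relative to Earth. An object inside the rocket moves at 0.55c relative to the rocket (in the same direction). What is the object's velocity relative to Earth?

u = (u' + v)/(1 + u'v/c²)
Numerator: 0.55 + 0.5 = 1.05
Denominator: 1 + 0.275 = 1.275
u = 1.05/1.275 = 0.8235c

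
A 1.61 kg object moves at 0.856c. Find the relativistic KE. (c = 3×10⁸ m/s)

γ = 1/√(1 - 0.856²) = 1.9343
γ - 1 = 0.9343
KE = (γ-1)mc² = 0.9343 × 1.61 × (3×10⁸)² = 1.354×10¹⁷ J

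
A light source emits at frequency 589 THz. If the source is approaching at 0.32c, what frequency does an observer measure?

β = v/c = 0.32
(1+β)/(1-β) = 1.32/0.68 = 1.94118
Doppler factor = √(1.94118) = 1.39326
f_obs = 589 × 1.39326 = 820.6 THz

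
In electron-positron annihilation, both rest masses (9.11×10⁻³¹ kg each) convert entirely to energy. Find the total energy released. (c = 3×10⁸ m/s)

Both particles have the same rest mass, so total mass = 2m
E = 2m·c² = 2 × 9.11×10⁻³¹ × (3×10⁸)²
= 2 × 9.11×10⁻³¹ × 9×10¹⁶
= 1.640×10⁻¹³ J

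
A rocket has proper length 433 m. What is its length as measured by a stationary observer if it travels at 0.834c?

Proper length L₀ = 433 m
γ = 1/√(1 - 0.834²) = 1.8124
L = L₀/γ = 433/1.8124 = 238.9 m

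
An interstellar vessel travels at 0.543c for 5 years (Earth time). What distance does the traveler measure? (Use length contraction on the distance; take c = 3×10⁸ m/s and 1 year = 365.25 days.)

Earth distance: d = v × t = 0.543c × 5 yr = 2.570×10¹⁶ m
γ = 1.191
d' = d/γ = 2.570×10¹⁶/1.191 = 2.158×10¹⁶ m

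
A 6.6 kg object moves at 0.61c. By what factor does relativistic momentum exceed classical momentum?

p_rel = γmv, p_class = mv
Ratio = γ = 1/√(1 - 0.61²) = 1.262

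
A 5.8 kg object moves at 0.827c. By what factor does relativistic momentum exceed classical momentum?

p_rel = γmv, p_class = mv
Ratio = γ = 1/√(1 - 0.827²) = 1.779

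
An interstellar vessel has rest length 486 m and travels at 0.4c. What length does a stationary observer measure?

Proper length L₀ = 486 m
γ = 1/√(1 - 0.4²) = 1.0911
L = L₀/γ = 486/1.0911 = 445.4 m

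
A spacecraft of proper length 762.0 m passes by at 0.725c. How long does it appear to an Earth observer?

Proper length L₀ = 762.0 m
γ = 1/√(1 - 0.725²) = 1.452
L = L₀/γ = 762.0/1.452 = 524.8 m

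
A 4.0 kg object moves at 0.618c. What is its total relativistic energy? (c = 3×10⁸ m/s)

γ = 1/√(1 - 0.618²) = 1.272
mc² = 4.0 × (3×10⁸)² = 3.600×10¹⁷ J
E = γmc² = 1.272 × 3.600×10¹⁷ = 4.579×10¹⁷ J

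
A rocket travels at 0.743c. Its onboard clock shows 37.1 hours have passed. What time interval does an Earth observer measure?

Proper time Δt₀ = 37.1 hours
γ = 1/√(1 - 0.743²) = 1.494
Δt = γΔt₀ = 1.494 × 37.1 = 55.43 hours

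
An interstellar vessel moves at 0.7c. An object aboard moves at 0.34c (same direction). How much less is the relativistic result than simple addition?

Classical: u' + v = 0.34 + 0.7 = 1.04c
Relativistic: u = (0.34 + 0.7)/(1 + 0.238) = 1.04/1.238 = 0.8401c
Difference: 1.04 - 0.8401 = 0.1999c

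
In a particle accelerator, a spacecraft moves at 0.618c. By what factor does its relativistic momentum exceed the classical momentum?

p_rel = γmv, p_class = mv
Ratio = γ = 1/√(1 - 0.618²)
= 1/√(0.618076) = 1.272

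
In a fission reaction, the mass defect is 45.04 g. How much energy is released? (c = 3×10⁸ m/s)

Convert mass defect: Δm = 45.04 g = 0.04504 kg
E = Δm·c² = 0.04504 × (3×10⁸)²
= 0.04504 × 9×10¹⁶ = 4.054×10¹⁵ J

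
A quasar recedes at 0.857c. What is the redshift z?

β = 0.857
(1+β)/(1-β) = 1.857/0.143 = 12.99
√(12.99) = 3.604
z = 3.604 - 1 = 2.604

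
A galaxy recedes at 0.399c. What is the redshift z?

β = 0.399
(1+β)/(1-β) = 1.399/0.601 = 2.3278
√(2.3278) = 1.5257
z = 1.5257 - 1 = 0.5257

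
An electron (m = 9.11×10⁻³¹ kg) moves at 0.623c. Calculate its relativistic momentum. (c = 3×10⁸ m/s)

γ = 1/√(1 - 0.623²) = 1.2784
v = 0.623 × 3×10⁸ = 1.869×10⁸ m/s
p = γmv = 1.2784 × 9.11×10⁻³¹ × 1.869×10⁸ = 2.177×10⁻²² kg·m/s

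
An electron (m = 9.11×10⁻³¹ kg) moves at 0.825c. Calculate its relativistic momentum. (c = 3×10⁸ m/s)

γ = 1/√(1 - 0.825²) = 1.7695
v = 0.825 × 3×10⁸ = 2.475×10⁸ m/s
p = γmv = 1.7695 × 9.11×10⁻³¹ × 2.475×10⁸ = 3.990×10⁻²² kg·m/s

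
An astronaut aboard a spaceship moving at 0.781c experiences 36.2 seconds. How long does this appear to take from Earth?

Proper time Δt₀ = 36.2 seconds
γ = 1/√(1 - 0.781²) = 1.601
Δt = γΔt₀ = 1.601 × 36.2 = 57.96 seconds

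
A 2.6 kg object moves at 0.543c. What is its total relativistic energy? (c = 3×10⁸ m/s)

γ = 1/√(1 - 0.543²) = 1.191
mc² = 2.6 × (3×10⁸)² = 2.340×10¹⁷ J
E = γmc² = 1.191 × 2.340×10¹⁷ = 2.787×10¹⁷ J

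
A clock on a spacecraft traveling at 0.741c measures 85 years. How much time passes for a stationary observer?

Proper time Δt₀ = 85 years
γ = 1/√(1 - 0.741²) = 1.489
Δt = γΔt₀ = 1.489 × 85 = 126.6 years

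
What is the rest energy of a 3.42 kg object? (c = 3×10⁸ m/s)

c² = (3×10⁸)² = 9.000×10¹⁶ m²/s²
E₀ = mc² = 3.42 × 9.000×10¹⁶ = 3.078×10¹⁷ J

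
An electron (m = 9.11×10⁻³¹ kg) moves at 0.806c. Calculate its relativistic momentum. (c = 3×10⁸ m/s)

γ = 1/√(1 - 0.806²) = 1.689
v = 0.806 × 3×10⁸ = 2.418×10⁸ m/s
p = γmv = 1.689 × 9.11×10⁻³¹ × 2.418×10⁸ = 3.721×10⁻²² kg·m/s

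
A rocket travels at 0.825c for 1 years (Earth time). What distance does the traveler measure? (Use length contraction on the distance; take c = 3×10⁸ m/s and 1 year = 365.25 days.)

Earth distance: d = v × t = 0.825c × 1 yr = 7.8105×10¹⁵ m
γ = 1.7695
d' = d/γ = 7.8105×10¹⁵/1.7695 = 4.414×10¹⁵ m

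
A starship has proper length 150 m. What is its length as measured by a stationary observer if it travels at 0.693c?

Proper length L₀ = 150 m
γ = 1/√(1 - 0.693²) = 1.387
L = L₀/γ = 150/1.387 = 108.1 m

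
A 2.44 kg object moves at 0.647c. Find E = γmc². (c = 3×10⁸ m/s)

γ = 1/√(1 - 0.647²) = 1.3115
mc² = 2.44 × (3×10⁸)² = 2.196×10¹⁷ J
E = γmc² = 1.3115 × 2.196×10¹⁷ = 2.880×10¹⁷ J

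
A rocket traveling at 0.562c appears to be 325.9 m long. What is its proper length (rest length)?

Contracted length L = 325.9 m
γ = 1/√(1 - 0.562²) = 1.209
L₀ = γL = 1.209 × 325.9 = 394.0 m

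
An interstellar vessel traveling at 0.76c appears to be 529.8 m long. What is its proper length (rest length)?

Contracted length L = 529.8 m
γ = 1/√(1 - 0.76²) = 1.5386
L₀ = γL = 1.5386 × 529.8 = 815.2 m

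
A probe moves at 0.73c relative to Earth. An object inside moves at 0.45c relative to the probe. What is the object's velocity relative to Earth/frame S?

u = (u' + v)/(1 + u'v/c²)
Numerator: 0.45 + 0.73 = 1.18
Denominator: 1 + 0.3285 = 1.3285
u = 1.18/1.3285 = 0.8882c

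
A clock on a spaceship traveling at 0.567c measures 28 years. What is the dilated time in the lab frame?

Proper time Δt₀ = 28 years
γ = 1/√(1 - 0.567²) = 1.214
Δt = γΔt₀ = 1.214 × 28 = 33.99 years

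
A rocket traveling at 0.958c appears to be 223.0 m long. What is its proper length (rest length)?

Contracted length L = 223.0 m
γ = 1/√(1 - 0.958²) = 3.487
L₀ = γL = 3.487 × 223.0 = 777.6 m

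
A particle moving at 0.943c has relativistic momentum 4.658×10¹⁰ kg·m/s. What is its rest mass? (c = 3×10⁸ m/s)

γ = 1/√(1 - 0.943²) = 3.005
v = 0.943 × 3×10⁸ = 2.829×10⁸ m/s
m = p/(γv) = 4.658×10¹⁰/(3.005 × 2.829×10⁸) = 54.79 kg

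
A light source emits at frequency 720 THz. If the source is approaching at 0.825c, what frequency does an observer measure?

β = v/c = 0.825
(1+β)/(1-β) = 1.825/0.175 = 10.429
Doppler factor = √(10.429) = 3.229
f_obs = 720 × 3.229 = 2325 THz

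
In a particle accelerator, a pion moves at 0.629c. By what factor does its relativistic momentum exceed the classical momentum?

p_rel = γmv, p_class = mv
Ratio = γ = 1/√(1 - 0.629²)
= 1/√(0.604359) = 1.286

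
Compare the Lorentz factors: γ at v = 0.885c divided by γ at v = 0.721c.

γ₁ = 1/√(1 - 0.885²) = 2.1478
γ₂ = 1/√(1 - 0.721²) = 1.4431
γ₁/γ₂ = 2.1478/1.4431 = 1.488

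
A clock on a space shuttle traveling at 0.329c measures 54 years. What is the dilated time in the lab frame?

Proper time Δt₀ = 54 years
γ = 1/√(1 - 0.329²) = 1.05895
Δt = γΔt₀ = 1.05895 × 54 = 57.18 years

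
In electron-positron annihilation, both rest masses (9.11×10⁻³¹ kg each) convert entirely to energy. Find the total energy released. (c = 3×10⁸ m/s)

Both particles have the same rest mass, so total mass = 2m
E = 2m·c² = 2 × 9.11×10⁻³¹ × (3×10⁸)²
= 2 × 9.11×10⁻³¹ × 9×10¹⁶
= 1.640×10⁻¹³ J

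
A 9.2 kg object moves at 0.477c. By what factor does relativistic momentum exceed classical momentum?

p_rel = γmv, p_class = mv
Ratio = γ = 1/√(1 - 0.477²) = 1.138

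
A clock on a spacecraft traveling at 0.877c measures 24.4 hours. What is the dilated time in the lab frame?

Proper time Δt₀ = 24.4 hours
γ = 1/√(1 - 0.877²) = 2.081
Δt = γΔt₀ = 2.081 × 24.4 = 50.78 hours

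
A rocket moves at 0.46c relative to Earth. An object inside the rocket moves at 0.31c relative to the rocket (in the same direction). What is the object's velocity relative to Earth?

u = (u' + v)/(1 + u'v/c²)
Numerator: 0.31 + 0.46 = 0.77
Denominator: 1 + 0.1426 = 1.1426
u = 0.77/1.1426 = 0.6739c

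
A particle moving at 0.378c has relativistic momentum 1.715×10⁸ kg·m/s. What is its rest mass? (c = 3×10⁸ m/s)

γ = 1/√(1 - 0.378²) = 1.080
v = 0.378 × 3×10⁸ = 1.134×10⁸ m/s
m = p/(γv) = 1.715×10⁸/(1.080 × 1.134×10⁸) = 1.400 kg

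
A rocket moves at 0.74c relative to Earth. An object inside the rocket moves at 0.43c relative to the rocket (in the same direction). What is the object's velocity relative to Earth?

u = (u' + v)/(1 + u'v/c²)
Numerator: 0.43 + 0.74 = 1.17
Denominator: 1 + 0.3182 = 1.3182
u = 1.17/1.3182 = 0.8876c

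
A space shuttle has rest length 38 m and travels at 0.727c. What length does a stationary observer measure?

Proper length L₀ = 38 m
γ = 1/√(1 - 0.727²) = 1.4564
L = L₀/γ = 38/1.4564 = 26.09 m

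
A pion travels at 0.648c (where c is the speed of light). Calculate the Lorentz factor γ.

v/c = 0.648, so (v/c)² = 0.419904
1 - (v/c)² = 0.580096
γ = 1/√(0.580096) = 1.313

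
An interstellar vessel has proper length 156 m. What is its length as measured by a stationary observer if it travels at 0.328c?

Proper length L₀ = 156 m
γ = 1/√(1 - 0.328²) = 1.0586
L = L₀/γ = 156/1.0586 = 147.4 m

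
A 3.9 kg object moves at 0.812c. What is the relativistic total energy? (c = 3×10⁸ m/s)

γ = 1/√(1 - 0.812²) = 1.7133
mc² = 3.9 × (3×10⁸)² = 3.510×10¹⁷ J
E = γmc² = 1.7133 × 3.510×10¹⁷ = 6.014×10¹⁷ J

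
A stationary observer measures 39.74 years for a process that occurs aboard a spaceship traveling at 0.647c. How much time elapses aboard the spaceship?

Dilated time Δt = 39.74 years
γ = 1/√(1 - 0.647²) = 1.3115
Δt₀ = Δt/γ = 39.74/1.3115 = 30.30 years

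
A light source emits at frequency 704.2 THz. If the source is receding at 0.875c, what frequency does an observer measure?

β = v/c = 0.875
(1-β)/(1+β) = 0.125/1.875 = 0.06667
Doppler factor = √(0.06667) = 0.2582
f_obs = 704.2 × 0.2582 = 181.8 THz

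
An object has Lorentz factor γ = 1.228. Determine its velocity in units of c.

From γ = 1/√(1 - v²/c²):
1/γ² = 1/1.228² = 0.6631
v²/c² = 1 - 0.6631 = 0.3369
v/c = √(0.3369) = 0.5804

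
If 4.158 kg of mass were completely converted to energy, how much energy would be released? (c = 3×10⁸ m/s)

Using E = mc²:
c² = (3×10⁸)² = 9×10¹⁶ m²/s²
E = 4.158 × 9×10¹⁶ = 3.742×10¹⁷ J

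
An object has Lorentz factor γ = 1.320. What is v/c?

From γ = 1/√(1 - v²/c²):
1/γ² = 1/1.320² = 0.57392
v²/c² = 1 - 0.57392 = 0.42608
v/c = √(0.42608) = 0.6527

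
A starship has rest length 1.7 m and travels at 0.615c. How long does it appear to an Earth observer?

Proper length L₀ = 1.7 m
γ = 1/√(1 - 0.615²) = 1.2682
L = L₀/γ = 1.7/1.2682 = 1.340 m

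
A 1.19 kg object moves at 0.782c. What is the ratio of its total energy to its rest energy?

E = γmc², E₀ = mc²
E/E₀ = γ = 1/√(1 - 0.782²) = 1.604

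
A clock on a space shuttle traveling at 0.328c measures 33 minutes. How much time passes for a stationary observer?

Proper time Δt₀ = 33 minutes
γ = 1/√(1 - 0.328²) = 1.0586
Δt = γΔt₀ = 1.0586 × 33 = 34.93 minutes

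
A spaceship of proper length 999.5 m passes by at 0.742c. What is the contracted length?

Proper length L₀ = 999.5 m
γ = 1/√(1 - 0.742²) = 1.4916
L = L₀/γ = 999.5/1.4916 = 670.1 m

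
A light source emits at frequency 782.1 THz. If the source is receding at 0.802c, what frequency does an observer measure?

β = v/c = 0.802
(1-β)/(1+β) = 0.198/1.802 = 0.1098779
Doppler factor = √(0.1098779) = 0.331478
f_obs = 782.1 × 0.331478 = 259.2 THz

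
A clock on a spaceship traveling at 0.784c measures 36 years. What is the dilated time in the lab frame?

Proper time Δt₀ = 36 years
γ = 1/√(1 - 0.784²) = 1.6109
Δt = γΔt₀ = 1.6109 × 36 = 57.99 years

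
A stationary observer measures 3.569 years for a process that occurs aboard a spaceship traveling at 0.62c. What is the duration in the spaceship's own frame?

Dilated time Δt = 3.569 years
γ = 1/√(1 - 0.62²) = 1.2745
Δt₀ = Δt/γ = 3.569/1.2745 = 2.800 years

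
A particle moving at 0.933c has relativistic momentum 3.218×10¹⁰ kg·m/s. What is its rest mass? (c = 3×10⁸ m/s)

γ = 1/√(1 - 0.933²) = 2.779
v = 0.933 × 3×10⁸ = 2.799×10⁸ m/s
m = p/(γv) = 3.218×10¹⁰/(2.779 × 2.799×10⁸) = 41.37 kg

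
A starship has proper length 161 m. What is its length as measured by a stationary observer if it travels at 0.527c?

Proper length L₀ = 161 m
γ = 1/√(1 - 0.527²) = 1.177
L = L₀/γ = 161/1.177 = 136.8 m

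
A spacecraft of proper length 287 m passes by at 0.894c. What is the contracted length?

Proper length L₀ = 287 m
γ = 1/√(1 - 0.894²) = 2.232
L = L₀/γ = 287/2.232 = 128.6 m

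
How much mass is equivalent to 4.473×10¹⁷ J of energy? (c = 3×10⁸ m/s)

From E = mc², we get m = E/c²
c² = (3×10⁸)² = 9×10¹⁶ m²/s²
m = 4.473×10¹⁷ / 9×10¹⁶ = 4.970 kg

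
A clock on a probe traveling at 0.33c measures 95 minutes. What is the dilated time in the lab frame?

Proper time Δt₀ = 95 minutes
γ = 1/√(1 - 0.33²) = 1.059
Δt = γΔt₀ = 1.059 × 95 = 100.6 minutes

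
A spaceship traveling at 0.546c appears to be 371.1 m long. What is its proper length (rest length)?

Contracted length L = 371.1 m
γ = 1/√(1 - 0.546²) = 1.19362
L₀ = γL = 1.19362 × 371.1 = 443.0 m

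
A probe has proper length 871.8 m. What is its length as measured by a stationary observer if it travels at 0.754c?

Proper length L₀ = 871.8 m
γ = 1/√(1 - 0.754²) = 1.52236
L = L₀/γ = 871.8/1.52236 = 572.7 m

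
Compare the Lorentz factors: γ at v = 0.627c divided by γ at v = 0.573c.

γ₁ = 1/√(1 - 0.627²) = 1.284
γ₂ = 1/√(1 - 0.573²) = 1.220
γ₁/γ₂ = 1.284/1.220 = 1.052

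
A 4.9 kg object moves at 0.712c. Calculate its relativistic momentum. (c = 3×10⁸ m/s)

γ = 1/√(1 - 0.712²) = 1.4241
v = 0.712 × 3×10⁸ = 2.136×10⁸ m/s
p = γmv = 1.4241 × 4.9 × 2.136×10⁸ = 1.491×10⁹ kg·m/s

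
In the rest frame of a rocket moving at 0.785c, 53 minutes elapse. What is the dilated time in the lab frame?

Proper time Δt₀ = 53 minutes
γ = 1/√(1 - 0.785²) = 1.6142
Δt = γΔt₀ = 1.6142 × 53 = 85.55 minutes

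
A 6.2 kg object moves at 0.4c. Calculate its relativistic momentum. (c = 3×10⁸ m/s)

γ = 1/√(1 - 0.4²) = 1.0911
v = 0.4 × 3×10⁸ = 1.200×10⁸ m/s
p = γmv = 1.0911 × 6.2 × 1.200×10⁸ = 8.118×10⁸ kg·m/s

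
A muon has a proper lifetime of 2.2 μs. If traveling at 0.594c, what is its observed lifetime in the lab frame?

Proper lifetime τ₀ = 2.2 μs
γ = 1/√(1 - 0.594²) = 1.243
τ = γτ₀ = 1.243 × 2.2 μs = 2.735 μs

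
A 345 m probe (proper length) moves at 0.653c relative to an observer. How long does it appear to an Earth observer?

Proper length L₀ = 345 m
γ = 1/√(1 - 0.653²) = 1.3204
L = L₀/γ = 345/1.3204 = 261.3 m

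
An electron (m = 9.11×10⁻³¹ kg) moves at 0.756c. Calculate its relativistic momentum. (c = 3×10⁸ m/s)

γ = 1/√(1 - 0.756²) = 1.5277
v = 0.756 × 3×10⁸ = 2.268×10⁸ m/s
p = γmv = 1.5277 × 9.11×10⁻³¹ × 2.268×10⁸ = 3.156×10⁻²² kg·m/s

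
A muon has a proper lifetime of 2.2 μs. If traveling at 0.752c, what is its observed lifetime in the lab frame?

Proper lifetime τ₀ = 2.2 μs
γ = 1/√(1 - 0.752²) = 1.5171
τ = γτ₀ = 1.5171 × 2.2 μs = 3.338 μs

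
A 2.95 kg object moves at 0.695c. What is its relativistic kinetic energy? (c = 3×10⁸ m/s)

γ = 1/√(1 - 0.695²) = 1.3908
γ - 1 = 0.3908
KE = (γ-1)mc² = 0.3908 × 2.95 × (3×10⁸)² = 1.038×10¹⁷ J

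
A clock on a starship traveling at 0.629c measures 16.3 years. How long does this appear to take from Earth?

Proper time Δt₀ = 16.3 years
γ = 1/√(1 - 0.629²) = 1.2863
Δt = γΔt₀ = 1.2863 × 16.3 = 20.97 years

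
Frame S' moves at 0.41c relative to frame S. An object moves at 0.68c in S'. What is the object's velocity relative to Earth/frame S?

u = (u' + v)/(1 + u'v/c²)
Numerator: 0.68 + 0.41 = 1.09
Denominator: 1 + 0.2788 = 1.2788
u = 1.09/1.2788 = 0.8524c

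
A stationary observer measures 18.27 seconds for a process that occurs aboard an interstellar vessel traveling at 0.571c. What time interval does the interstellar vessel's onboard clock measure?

Dilated time Δt = 18.27 seconds
γ = 1/√(1 - 0.571²) = 1.218
Δt₀ = Δt/γ = 18.27/1.218 = 15.00 seconds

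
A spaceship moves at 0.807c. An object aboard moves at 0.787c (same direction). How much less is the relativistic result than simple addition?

Classical: u' + v = 0.787 + 0.807 = 1.594c
Relativistic: u = (0.787 + 0.807)/(1 + 0.635109) = 1.594/1.635109 = 0.9749c
Difference: 1.594 - 0.9749 = 0.6191c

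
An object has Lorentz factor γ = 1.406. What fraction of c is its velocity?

From γ = 1/√(1 - v²/c²):
1/γ² = 1/1.406² = 0.50586
v²/c² = 1 - 0.50586 = 0.49414
v/c = √(0.49414) = 0.7030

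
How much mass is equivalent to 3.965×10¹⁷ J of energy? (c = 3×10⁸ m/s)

From E = mc², we get m = E/c²
c² = (3×10⁸)² = 9×10¹⁶ m²/s²
m = 3.965×10¹⁷ / 9×10¹⁶ = 4.406 kg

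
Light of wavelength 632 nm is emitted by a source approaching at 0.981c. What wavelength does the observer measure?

β = 0.981
Wavelength Doppler factor = √(0.019/1.981) = √(0.009591) = 0.09793
λ_obs = 632 × 0.09793 = 61.89 nm (blueshift)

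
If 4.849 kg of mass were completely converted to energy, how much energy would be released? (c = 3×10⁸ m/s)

Using E = mc²:
c² = (3×10⁸)² = 9×10¹⁶ m²/s²
E = 4.849 × 9×10¹⁶ = 4.364×10¹⁷ J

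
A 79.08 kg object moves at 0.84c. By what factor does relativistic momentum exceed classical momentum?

p_rel = γmv, p_class = mv
Ratio = γ = 1/√(1 - 0.84²) = 1.843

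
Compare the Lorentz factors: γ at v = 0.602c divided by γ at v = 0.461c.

γ₁ = 1/√(1 - 0.602²) = 1.252
γ₂ = 1/√(1 - 0.461²) = 1.127
γ₁/γ₂ = 1.252/1.127 = 1.111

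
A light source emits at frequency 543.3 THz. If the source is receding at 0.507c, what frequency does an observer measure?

β = v/c = 0.507
(1-β)/(1+β) = 0.493/1.507 = 0.32714
Doppler factor = √(0.32714) = 0.57196
f_obs = 543.3 × 0.57196 = 310.7 THz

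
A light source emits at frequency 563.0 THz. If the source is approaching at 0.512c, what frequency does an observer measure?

β = v/c = 0.512
(1+β)/(1-β) = 1.512/0.488 = 3.0984
Doppler factor = √(3.0984) = 1.7602
f_obs = 563.0 × 1.7602 = 991.0 THz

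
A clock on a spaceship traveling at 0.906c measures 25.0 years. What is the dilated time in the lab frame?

Proper time Δt₀ = 25.0 years
γ = 1/√(1 - 0.906²) = 2.3625
Δt = γΔt₀ = 2.3625 × 25.0 = 59.06 years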